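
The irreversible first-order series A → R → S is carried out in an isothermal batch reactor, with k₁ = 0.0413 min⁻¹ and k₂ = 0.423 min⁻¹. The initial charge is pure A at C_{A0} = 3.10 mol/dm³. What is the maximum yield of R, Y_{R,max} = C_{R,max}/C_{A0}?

At the optimum, C_{R,max}/C_{A0} = (k₁/k₂)^[k₂/(k₂−k₁)].
= (0.0413/0.423)^(0.423/(0.423−0.0413)) = (0.09764)^(1.108) = 0.07591.

0.0759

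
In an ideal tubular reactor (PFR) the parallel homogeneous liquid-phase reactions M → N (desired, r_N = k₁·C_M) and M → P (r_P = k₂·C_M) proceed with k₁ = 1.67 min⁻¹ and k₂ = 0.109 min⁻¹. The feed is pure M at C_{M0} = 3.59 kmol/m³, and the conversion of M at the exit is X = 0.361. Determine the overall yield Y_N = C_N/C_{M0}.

0.339

C_M = C_{M0}(1−X) = 2.294 kmol/m³.
Both paths are first order in M, so the instantaneous fraction to N is constant: dC_N/d(−C_M) = k₁/(k₁+k₂) = 0.9387.
C_N = 0.9387·(C_{M0}−C_M) = 0.9387×1.296 = 1.22 kmol/m³.
Y_N = C_N/C_{M0} = 1.217/3.59 = 0.339.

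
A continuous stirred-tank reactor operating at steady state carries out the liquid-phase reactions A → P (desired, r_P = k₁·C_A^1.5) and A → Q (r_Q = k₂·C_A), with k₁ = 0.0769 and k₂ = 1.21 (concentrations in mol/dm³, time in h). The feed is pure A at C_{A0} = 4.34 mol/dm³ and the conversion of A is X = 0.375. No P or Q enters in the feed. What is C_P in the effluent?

0.154 mol/dm³

Exit C_A = C_{A0}(1−X) = 4.34×0.625 = 2.712 mol/dm³.
In a CSTR the entire volume is at exit conditions, so r_P = 0.0769×2.712^1.5 = 0.3435 and r_Q = 1.21×2.712 = 3.282.
Fraction of consumed A going to P: r_P/(r_P+r_Q) = 0.09475.
C_P = 0.09475·C_{A0}·X = 0.09475×4.34×0.375 = 0.154 mol/dm³.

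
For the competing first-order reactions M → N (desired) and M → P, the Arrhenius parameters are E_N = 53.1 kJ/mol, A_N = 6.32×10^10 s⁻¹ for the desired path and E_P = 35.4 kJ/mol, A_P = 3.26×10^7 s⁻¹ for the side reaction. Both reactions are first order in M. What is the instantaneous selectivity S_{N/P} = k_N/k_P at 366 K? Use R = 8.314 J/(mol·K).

k_N/k_P = (A_N/A_P)·exp[−(E_N−E_P)/(RT)] = (A_N/A_P)·exp[(E_P−E_N)/(RT)].
(E_P−E_N)/(RT) = (35.4−53.1)×10³/(8.314×366) = -17700/3043 = -5.817.
k_N/k_P = (6.32×10^10/3.26×10^7)·exp(-5.817) = 1939 × 0.002977 = 5.77.

5.77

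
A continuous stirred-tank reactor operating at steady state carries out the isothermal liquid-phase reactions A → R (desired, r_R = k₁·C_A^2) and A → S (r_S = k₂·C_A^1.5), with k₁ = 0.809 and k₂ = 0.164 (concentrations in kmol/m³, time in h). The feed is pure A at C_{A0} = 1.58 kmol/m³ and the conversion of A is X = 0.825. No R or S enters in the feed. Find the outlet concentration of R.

0.941 kmol/m³

Exit C_A = C_{A0}(1−X) = 1.58×0.175 = 0.2765 kmol/m³.
In a CSTR the entire volume is at exit conditions, so r_R = 0.809×0.2765^2 = 0.06185 and r_S = 0.164×0.2765^1.5 = 0.02384.
Fraction of consumed A going to R: r_R/(r_R+r_S) = 0.7218.
C_R = 0.7218·C_{A0}·X = 0.7218×1.58×0.825 = 0.941 kmol/m³.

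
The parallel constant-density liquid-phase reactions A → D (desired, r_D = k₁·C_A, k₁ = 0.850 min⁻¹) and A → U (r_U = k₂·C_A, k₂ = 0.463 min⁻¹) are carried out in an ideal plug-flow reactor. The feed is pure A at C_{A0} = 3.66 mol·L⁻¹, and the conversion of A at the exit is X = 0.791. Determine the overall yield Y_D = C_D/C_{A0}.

0.512

C_A = C_{A0}(1−X) = 0.7649 mol·L⁻¹.
Both paths are first order in A, so the instantaneous fraction to D is constant: dC_D/d(−C_A) = k₁/(k₁+k₂) = 0.6474.
C_D = 0.6474·(C_{A0}−C_A) = 0.6474×2.895 = 1.87 mol·L⁻¹.
Y_D = C_D/C_{A0} = 1.874/3.66 = 0.512.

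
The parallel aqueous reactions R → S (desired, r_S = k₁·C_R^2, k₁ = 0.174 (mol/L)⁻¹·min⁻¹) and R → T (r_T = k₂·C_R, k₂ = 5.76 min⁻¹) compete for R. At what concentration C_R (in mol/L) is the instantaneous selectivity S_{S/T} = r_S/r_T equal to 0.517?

S_{S/T} = (k₁/k₂)·C_R ⇒ C_R = S·k₂/k₁.
= 0.517×5.76/0.174 = 17.1 mol/L.

17.1 mol/L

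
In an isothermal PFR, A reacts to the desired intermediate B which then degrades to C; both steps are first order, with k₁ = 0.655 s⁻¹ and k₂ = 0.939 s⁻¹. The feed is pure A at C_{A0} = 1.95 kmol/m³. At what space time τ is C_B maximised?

For first-order series the maximum of C_B occurs at τ_opt = ln(k₂/k₁)/(k₂−k₁).
= ln(0.939/0.655)/(0.939−0.655) = ln(1.434)/0.2840 = 0.3602/0.2840 = 1.27 s.

1.27 s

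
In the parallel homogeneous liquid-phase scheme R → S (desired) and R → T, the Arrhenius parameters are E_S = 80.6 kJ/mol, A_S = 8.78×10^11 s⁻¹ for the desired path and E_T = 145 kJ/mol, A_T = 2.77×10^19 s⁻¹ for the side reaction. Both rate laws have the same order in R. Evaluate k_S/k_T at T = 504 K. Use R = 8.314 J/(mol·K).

0.150

k_S/k_T = (A_S/A_T)·exp[−(E_S−E_T)/(RT)] = (A_S/A_T)·exp[(E_T−E_S)/(RT)].
(E_T−E_S)/(RT) = (145−80.6)×10³/(8.314×504) = 64400/4190 = 15.37.
k_S/k_T = (8.78×10^11/2.77×10^19)·exp(15.37) = 3.170×10^-8 × 4.728×10^6 = 0.150.
Since E_S < E_T, lowering the temperature improves selectivity toward S.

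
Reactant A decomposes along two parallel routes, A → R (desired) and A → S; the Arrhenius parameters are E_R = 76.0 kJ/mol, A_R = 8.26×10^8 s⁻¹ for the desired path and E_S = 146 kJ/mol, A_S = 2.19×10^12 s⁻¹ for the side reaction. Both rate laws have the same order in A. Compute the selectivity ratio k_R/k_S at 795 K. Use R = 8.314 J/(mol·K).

With equal orders, S_{R/S} = k_R/k_S = (A_R/A_S)·exp[(E_S−E_R)/(RT)].
(E_S−E_R)/(RT) = (146−76.0)×10³/(8.314×795) = 70000/6610 = 10.59.
k_R/k_S = (8.26×10^8/2.19×10^12)·exp(10.59) = 3.772×10^-4 × 39760 = 15.0.

15.0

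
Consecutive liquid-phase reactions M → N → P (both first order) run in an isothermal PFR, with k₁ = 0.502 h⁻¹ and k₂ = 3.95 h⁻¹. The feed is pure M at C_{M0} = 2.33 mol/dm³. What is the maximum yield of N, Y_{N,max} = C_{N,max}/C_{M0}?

For a first-order series the maximum intermediate yield is C_{N,max}/C_{M0} = (k₁/k₂)^[k₂/(k₂−k₁)].
= (0.502/3.95)^(3.95/(3.95−0.502)) = (0.1271)^(1.146) = 0.09412.

0.0941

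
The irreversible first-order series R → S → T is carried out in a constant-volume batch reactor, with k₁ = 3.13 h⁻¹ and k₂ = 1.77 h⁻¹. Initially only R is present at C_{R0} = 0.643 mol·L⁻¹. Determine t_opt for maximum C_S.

0.419 h

Setting dC_S/dt = 0 gives t_opt = ln(k₂/k₁)/(k₂−k₁).
= ln(1.77/3.13)/(1.77−3.13) = ln(0.5655)/-1.360 = -0.5701/-1.360 = 0.419 h.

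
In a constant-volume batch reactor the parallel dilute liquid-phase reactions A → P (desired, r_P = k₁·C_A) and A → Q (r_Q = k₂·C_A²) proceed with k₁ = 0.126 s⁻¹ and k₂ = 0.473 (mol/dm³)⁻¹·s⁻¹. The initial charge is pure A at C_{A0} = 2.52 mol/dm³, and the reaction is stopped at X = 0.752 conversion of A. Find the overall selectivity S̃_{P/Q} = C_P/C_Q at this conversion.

0.191

C_A = C_{A0}(1−X) = 0.6250 mol/dm³.
Along a PFR/batch, dC_P/dC_A = −r_P/(r_P+r_Q) = −k₁/(k₁+k₂·C_A).
Integrating from C_{A0} to C_A: C_P = (0.126/0.473)·ln[(0.126+0.473·2.52)/(0.126+0.473·0.625)] = 0.2664·ln(1.318/0.4216) = 0.3036 mol/dm³.
C_Q = (C_{A0}−C_A)−C_P = 1.591 mol/dm³; S̃_{P/Q} = 0.3036/1.591 = 0.191.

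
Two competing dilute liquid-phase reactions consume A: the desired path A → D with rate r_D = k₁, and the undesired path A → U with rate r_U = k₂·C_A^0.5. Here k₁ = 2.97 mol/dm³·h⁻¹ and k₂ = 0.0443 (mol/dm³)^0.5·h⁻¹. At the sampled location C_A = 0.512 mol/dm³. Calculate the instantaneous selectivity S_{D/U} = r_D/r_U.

S_{D/U} = r_D/r_U = (k₁)/(k₂·C_A^0.5) = (k₁/k₂)·C_A^-0.5.
= (2.97) / (0.0443×0.5120^0.5) = 2.970/0.03170 = 93.7.
The undesired path is higher order in A, so low C_A (CSTR or dilute feed) favours D.

93.7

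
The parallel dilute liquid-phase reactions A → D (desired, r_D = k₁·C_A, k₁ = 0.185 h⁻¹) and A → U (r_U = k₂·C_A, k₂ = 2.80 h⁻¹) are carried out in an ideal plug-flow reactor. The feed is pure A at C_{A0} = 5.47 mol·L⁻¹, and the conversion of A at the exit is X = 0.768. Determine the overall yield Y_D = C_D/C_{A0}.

C_A = C_{A0}(1−X) = 1.269 mol·L⁻¹.
Both paths are first order in A, so the instantaneous fraction to D is constant: dC_D/d(−C_A) = k₁/(k₁+k₂) = 0.06198.
C_D = 0.06198·(C_{A0}−C_A) = 0.06198×4.201 = 0.260 mol·L⁻¹.
Y_D = C_D/C_{A0} = 0.2604/5.47 = 0.0476.

0.0476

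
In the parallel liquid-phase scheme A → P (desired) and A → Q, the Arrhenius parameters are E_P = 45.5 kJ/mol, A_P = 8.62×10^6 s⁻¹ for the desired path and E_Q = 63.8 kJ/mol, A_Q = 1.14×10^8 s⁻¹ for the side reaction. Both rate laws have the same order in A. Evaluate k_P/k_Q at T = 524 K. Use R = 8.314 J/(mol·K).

5.05

Since both paths have the same order in A, the concentration cancels and S_{P/Q} = k_P/k_Q = (A_P/A_Q)·exp[(E_Q−E_P)/(RT)].
(E_Q−E_P)/(RT) = (63.8−45.5)×10³/(8.314×524) = 18300/4357 = 4.201.
k_P/k_Q = (8.62×10^6/1.14×10^8)·exp(4.201) = 0.07561 × 66.73 = 5.05.
Since E_P < E_Q, lowering the temperature improves selectivity toward P.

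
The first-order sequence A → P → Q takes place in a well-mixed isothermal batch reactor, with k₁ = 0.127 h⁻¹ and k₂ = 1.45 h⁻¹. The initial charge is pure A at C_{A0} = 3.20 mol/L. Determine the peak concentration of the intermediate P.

For a first-order series the maximum intermediate yield is C_{P,max}/C_{A0} = (k₁/k₂)^[k₂/(k₂−k₁)].
= (0.127/1.45)^(1.45/(1.45−0.127)) = (0.08759)^(1.096) = 0.06933.
C_{P,max} = 0.06933×3.20 = 0.222 mol/L.

0.222 mol/L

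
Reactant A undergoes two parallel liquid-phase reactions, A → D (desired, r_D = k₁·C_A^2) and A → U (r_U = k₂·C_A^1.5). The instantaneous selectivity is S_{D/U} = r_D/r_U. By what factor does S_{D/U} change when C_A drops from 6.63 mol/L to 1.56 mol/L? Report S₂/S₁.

S_{D/U} = (k₁/k₂)·C_A^0.5, so S₂/S₁ = (C_{A,2}/C_{A,1})^0.5.
= (1.56/6.63)^0.5 = (0.2353)^0.5 = 0.485.
Selectivity toward D falls as C_A falls — high-concentration operation is favoured.

0.485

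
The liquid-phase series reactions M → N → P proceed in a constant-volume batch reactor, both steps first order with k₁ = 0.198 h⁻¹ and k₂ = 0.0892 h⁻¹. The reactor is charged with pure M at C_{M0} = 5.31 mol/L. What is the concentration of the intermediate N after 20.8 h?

1.35 mol/L

The intermediate concentration in a first-order A→B→C sequence is C_N = k₁C_{M0}(e^(−k₁t) − e^(−k₂t))/(k₂−k₁).
e^(−k₁t) = e^(−0.198×20.8) = e^(−4.118) = 0.01627; e^(−k₂t) = e^(−1.855) = 0.1564.
C_N = 0.198×5.31/(0.0892−0.198) × (0.01627−0.1564) = (-9.663)×(-0.1401) = 1.354 mol/L.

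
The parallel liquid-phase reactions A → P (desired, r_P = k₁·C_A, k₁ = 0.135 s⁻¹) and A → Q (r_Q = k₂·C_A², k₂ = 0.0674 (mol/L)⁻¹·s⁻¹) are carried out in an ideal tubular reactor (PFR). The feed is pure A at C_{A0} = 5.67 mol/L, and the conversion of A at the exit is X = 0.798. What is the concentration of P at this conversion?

C_A = C_{A0}(1−X) = 1.145 mol/L.
Along a PFR/batch, dC_P/dC_A = −r_P/(r_P+r_Q) = −k₁/(k₁+k₂·C_A).
Integrating from C_{A0} to C_A: C_P = (0.135/0.0674)·ln[(0.135+0.0674·5.67)/(0.135+0.0674·1.15)] = 2.003·ln(0.5172/0.2122) = 1.784 mol/L.

1.78 mol/L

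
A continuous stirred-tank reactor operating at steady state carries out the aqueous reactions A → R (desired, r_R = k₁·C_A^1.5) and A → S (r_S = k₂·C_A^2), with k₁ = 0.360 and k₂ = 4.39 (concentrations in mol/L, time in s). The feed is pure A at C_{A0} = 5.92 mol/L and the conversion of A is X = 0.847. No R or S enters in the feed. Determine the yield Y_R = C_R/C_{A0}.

Exit C_A = C_{A0}(1−X) = 5.92×0.153 = 0.9058 mol/L.
In a CSTR the entire volume is at exit conditions, so r_R = 0.360×0.9058^1.5 = 0.3103 and r_S = 4.39×0.9058^2 = 3.602.
Fraction of consumed A going to R: r_R/(r_R+r_S) = 0.07933.
C_R = 0.07933·C_{A0}·X = 0.07933×5.92×0.847 = 0.398 mol/L; Y_R = C_R/C_{A0} = 0.0672.

0.0672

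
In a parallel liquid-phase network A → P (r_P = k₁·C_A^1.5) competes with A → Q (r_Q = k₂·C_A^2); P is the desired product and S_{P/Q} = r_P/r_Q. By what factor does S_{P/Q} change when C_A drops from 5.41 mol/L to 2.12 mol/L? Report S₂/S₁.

S_{P/Q} = (k₁/k₂)·C_A^-0.5, so S₂/S₁ = (C_{A,2}/C_{A,1})^-0.5.
= (2.12/5.41)^(-0.5) = (0.3919)^(-0.5) = 1.60.
Selectivity toward P rises as C_A falls — low-concentration operation is favoured.

1.60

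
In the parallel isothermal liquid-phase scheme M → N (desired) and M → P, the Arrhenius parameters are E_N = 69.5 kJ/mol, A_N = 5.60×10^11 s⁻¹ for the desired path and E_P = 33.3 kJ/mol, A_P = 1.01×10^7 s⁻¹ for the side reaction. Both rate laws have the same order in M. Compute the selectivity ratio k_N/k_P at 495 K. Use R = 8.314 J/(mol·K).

8.39

With equal orders, S_{N/P} = k_N/k_P = (A_N/A_P)·exp[(E_P−E_N)/(RT)].
(E_P−E_N)/(RT) = (33.3−69.5)×10³/(8.314×495) = -36200/4115 = -8.796.
k_N/k_P = (5.60×10^11/1.01×10^7)·exp(-8.796) = 55446 × 1.513×10^-4 = 8.39.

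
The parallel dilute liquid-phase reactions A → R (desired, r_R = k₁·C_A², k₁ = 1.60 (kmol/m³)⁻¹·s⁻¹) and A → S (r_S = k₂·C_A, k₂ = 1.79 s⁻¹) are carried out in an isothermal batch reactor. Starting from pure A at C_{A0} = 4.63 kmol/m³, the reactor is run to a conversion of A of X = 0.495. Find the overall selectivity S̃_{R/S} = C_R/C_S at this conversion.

3.03

C_A = C_{A0}(1−X) = 2.338 kmol/m³.
Along a PFR/batch, dC_S/dC_A = −r_S/(r_R+r_S) = −k₂/(k₂+k₁·C_A).
Integrating from C_{A0} to C_A: C_S = (1.79/1.60)·ln[(1.79+1.60·4.63)/(1.79+1.60·2.34)] = 1.119·ln(9.198/5.531) = 0.5690 kmol/m³.
Then C_R = (C_{A0}−C_A) − C_S = 2.292 − 0.5690 = 1.723 kmol/m³.
S̃_{R/S} = C_R/C_S = 1.723/0.5690 = 3.03.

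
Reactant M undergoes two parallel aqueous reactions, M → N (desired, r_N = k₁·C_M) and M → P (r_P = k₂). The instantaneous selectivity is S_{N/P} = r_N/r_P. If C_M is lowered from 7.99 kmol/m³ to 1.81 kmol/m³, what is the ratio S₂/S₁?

S_{N/P} = (k₁/k₂)·C_M, so S₂/S₁ = (C_{M,2}/C_{M,1}).
= 1.81/7.99 = 0.227.

0.227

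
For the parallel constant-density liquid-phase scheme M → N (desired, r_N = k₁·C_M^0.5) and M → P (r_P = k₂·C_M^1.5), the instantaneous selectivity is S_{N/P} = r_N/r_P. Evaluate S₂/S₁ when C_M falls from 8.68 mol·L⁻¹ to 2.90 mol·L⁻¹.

2.99

S_{N/P} = (k₁/k₂)·C_M⁻¹, so S₂/S₁ = (C_{M,2}/C_{M,1})⁻¹.
= 8.68/2.90 = 2.99.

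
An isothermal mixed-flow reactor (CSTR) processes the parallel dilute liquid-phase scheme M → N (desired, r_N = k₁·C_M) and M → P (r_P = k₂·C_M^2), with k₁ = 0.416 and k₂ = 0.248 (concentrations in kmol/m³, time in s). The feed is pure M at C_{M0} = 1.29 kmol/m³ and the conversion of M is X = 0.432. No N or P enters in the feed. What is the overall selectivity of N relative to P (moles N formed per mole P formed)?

Exit C_M = C_{M0}(1−X) = 1.29×0.568 = 0.7327 kmol/m³.
In a CSTR the entire volume is at exit conditions, so r_N = 0.416×0.7327 = 0.3048 and r_P = 0.248×0.7327^2 = 0.1331.
Overall selectivity = C_N/C_P = r_Nτ/(r_Pτ) = r_N/r_P = 2.29.

2.29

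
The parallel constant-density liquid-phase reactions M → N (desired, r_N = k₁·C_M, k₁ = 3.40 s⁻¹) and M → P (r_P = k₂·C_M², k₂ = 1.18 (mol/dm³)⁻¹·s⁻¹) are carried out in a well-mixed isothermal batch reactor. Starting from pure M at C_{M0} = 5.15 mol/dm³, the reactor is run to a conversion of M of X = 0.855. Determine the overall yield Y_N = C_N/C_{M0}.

C_M = C_{M0}(1−X) = 0.7468 mol/dm³.
Along a PFR/batch, dC_N/dC_M = −r_N/(r_N+r_P) = −k₁/(k₁+k₂·C_M).
Integrating from C_{M0} to C_M: C_N = (3.40/1.18)·ln[(3.40+1.18·5.15)/(3.40+1.18·0.747)] = 2.881·ln(9.477/4.281) = 2.290 mol/dm³.
Y_N = C_N/C_{M0} = 2.290/5.15 = 0.445.

0.445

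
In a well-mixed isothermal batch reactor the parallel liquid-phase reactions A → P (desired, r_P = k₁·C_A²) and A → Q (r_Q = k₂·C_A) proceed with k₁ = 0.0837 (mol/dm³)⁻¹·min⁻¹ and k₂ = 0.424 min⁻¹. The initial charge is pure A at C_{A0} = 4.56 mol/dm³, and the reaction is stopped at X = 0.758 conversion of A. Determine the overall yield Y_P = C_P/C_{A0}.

C_A = C_{A0}(1−X) = 1.104 mol/dm³.
Along a PFR/batch, dC_Q/dC_A = −r_Q/(r_P+r_Q) = −k₂/(k₂+k₁·C_A).
Integrating from C_{A0} to C_A: C_Q = (0.424/0.0837)·ln[(0.424+0.0837·4.56)/(0.424+0.0837·1.10)] = 5.066·ln(0.8057/0.5164) = 2.254 mol/dm³.
Then C_P = (C_{A0}−C_A) − C_Q = 3.456 − 2.254 = 1.203 mol/dm³.
Y_P = C_P/C_{A0} = 1.203/4.56 = 0.264.

0.264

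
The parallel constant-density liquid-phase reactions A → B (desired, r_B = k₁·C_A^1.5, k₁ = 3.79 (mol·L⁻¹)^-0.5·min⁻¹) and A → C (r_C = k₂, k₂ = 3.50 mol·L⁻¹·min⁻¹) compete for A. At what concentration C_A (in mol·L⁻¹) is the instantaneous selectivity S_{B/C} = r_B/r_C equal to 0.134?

S_{B/C} = (k₁/k₂)·C_A^1.5 ⇒ C_A = (S·k₂/k₁)^(1/1.5).
= (0.134×3.50/3.79)^(0.6667) = (0.1237)^(0.6667) = 0.248 mol·L⁻¹.

0.248 mol·L⁻¹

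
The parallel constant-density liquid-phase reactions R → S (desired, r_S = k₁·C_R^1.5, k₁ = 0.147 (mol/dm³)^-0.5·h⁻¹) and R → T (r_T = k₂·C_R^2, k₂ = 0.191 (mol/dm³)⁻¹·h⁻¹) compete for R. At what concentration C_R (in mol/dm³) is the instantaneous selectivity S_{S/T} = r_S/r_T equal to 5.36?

0.0206 mol/dm³

S_{S/T} = (k₁/k₂)·C_R^-0.5 ⇒ C_R = (S·k₂/k₁)^(-2).
= (5.36×0.191/0.147)^(-2) = (6.964)^(-2) = 0.0206 mol/dm³.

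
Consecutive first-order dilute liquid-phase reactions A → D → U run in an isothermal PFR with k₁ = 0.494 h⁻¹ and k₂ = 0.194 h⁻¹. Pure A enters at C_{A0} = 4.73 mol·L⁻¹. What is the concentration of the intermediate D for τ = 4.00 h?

2.51 mol·L⁻¹

For first-order series with pure A initially, C_D(τ) = k₁C_{A0}/(k₂−k₁)·(e^(−k₁τ) − e^(−k₂τ)).
e^(−k₁τ) = e^(−0.494×4.00) = e^(−1.976) = 0.1386; e^(−k₂τ) = e^(−0.7760) = 0.4602.
C_D = 0.494×4.73/(0.194−0.494) × (0.1386−0.4602) = (-7.789)×(-0.3216) = 2.505 mol·L⁻¹.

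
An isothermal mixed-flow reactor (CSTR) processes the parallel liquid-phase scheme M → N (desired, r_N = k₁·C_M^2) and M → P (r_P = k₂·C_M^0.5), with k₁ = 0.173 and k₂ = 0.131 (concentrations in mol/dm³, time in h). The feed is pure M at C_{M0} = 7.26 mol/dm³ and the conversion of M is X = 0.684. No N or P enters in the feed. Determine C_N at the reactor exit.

Exit C_M = C_{M0}(1−X) = 7.26×0.316 = 2.294 mol/dm³.
A CSTR operates uniformly at the exit composition, giving r_N = 0.9105 and r_P = 0.1984 (each k·C_M^n at C_M = 2.294).
Fraction of consumed M going to N: r_N/(r_N+r_P) = 0.8211.
C_N = 0.8211·C_{M0}·X = 0.8211×7.26×0.684 = 4.08 mol/dm³.

4.08 mol/dm³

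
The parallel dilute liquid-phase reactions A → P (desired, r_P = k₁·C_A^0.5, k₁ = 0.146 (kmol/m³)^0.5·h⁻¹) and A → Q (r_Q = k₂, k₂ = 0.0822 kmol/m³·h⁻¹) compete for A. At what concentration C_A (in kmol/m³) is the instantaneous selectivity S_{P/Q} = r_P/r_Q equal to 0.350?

S_{P/Q} = (k₁/k₂)·C_A^0.5 ⇒ C_A = (S·k₂/k₁)^(2).
= (0.350×0.0822/0.146)^(2) = (0.1971)^(2) = 0.0388 kmol/m³.

0.0388 kmol/m³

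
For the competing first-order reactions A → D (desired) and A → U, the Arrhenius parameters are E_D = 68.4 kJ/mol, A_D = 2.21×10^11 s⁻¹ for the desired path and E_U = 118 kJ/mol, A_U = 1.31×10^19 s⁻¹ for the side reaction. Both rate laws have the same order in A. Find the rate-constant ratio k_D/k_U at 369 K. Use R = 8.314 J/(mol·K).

0.177

Since both paths have the same order in A, the concentration cancels and S_{D/U} = k_D/k_U = (A_D/A_U)·exp[(E_U−E_D)/(RT)].
(E_U−E_D)/(RT) = (118−68.4)×10³/(8.314×369) = 49600/3068 = 16.17.
k_D/k_U = (2.21×10^11/1.31×10^19)·exp(16.17) = 1.687×10^-8 × 1.051×10^7 = 0.177.
Since E_D < E_U, lowering the temperature improves selectivity toward D.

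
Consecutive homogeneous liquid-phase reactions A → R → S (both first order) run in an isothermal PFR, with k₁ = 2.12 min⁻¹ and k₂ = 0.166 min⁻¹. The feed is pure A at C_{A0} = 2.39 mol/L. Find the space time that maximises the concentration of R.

For first-order series the maximum of C_R occurs at τ_opt = ln(k₂/k₁)/(k₂−k₁).
= ln(0.166/2.12)/(0.166−2.12) = ln(0.07830)/-1.954 = -2.547/-1.954 = 1.30 min.

1.30 min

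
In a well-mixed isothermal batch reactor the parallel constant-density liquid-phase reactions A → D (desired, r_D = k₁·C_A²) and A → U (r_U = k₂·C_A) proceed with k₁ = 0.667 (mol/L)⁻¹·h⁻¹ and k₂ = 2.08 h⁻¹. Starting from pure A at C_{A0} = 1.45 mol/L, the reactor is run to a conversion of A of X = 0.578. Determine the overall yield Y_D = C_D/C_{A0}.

C_A = C_{A0}(1−X) = 0.6119 mol/L.
Along a PFR/batch, dC_U/dC_A = −r_U/(r_D+r_U) = −k₂/(k₂+k₁·C_A).
Integrating from C_{A0} to C_A: C_U = (2.08/0.667)·ln[(2.08+0.667·1.45)/(2.08+0.667·0.612)] = 3.118·ln(3.047/2.488) = 0.6320 mol/L.
Then C_D = (C_{A0}−C_A) − C_U = 0.8381 − 0.6320 = 0.2061 mol/L.
Y_D = C_D/C_{A0} = 0.2061/1.45 = 0.142.

0.142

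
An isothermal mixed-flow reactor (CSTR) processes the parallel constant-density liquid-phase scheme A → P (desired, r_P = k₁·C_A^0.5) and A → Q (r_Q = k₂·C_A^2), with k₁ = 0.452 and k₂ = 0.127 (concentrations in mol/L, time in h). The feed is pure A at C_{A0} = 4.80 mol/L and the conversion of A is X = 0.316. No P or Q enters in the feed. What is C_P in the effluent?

Exit C_A = C_{A0}(1−X) = 4.80×0.684 = 3.283 mol/L.
Rates in a CSTR are evaluated at the outlet concentration: r_P = 0.452×3.283^0.5 = 0.8190, r_Q = 0.127×3.283^2 = 1.369.
Fraction of consumed A going to P: r_P/(r_P+r_Q) = 0.3743.
C_P = 0.3743·C_{A0}·X = 0.3743×4.80×0.316 = 0.568 mol/L.

0.568 mol/L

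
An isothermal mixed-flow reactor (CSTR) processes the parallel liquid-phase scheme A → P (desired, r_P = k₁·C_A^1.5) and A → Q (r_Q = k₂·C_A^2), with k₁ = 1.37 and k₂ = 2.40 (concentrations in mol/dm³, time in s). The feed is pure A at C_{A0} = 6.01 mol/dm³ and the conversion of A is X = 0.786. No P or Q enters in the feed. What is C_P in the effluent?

Exit C_A = C_{A0}(1−X) = 6.01×0.214 = 1.286 mol/dm³.
In a CSTR the entire volume is at exit conditions, so r_P = 1.37×1.286^1.5 = 1.998 and r_Q = 2.40×1.286^2 = 3.970.
Fraction of consumed A going to P: r_P/(r_P+r_Q) = 0.3348.
C_P = 0.3348·C_{A0}·X = 0.3348×6.01×0.786 = 1.58 mol/dm³.

1.58 mol/dm³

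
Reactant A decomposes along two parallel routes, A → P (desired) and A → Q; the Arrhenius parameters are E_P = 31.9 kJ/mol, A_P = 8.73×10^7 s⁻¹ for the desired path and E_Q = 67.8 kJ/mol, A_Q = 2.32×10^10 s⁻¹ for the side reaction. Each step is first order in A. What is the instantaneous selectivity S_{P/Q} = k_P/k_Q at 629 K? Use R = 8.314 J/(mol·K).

3.61

k_P/k_Q = (A_P/A_Q)·exp[−(E_P−E_Q)/(RT)] = (A_P/A_Q)·exp[(E_Q−E_P)/(RT)].
(E_Q−E_P)/(RT) = (67.8−31.9)×10³/(8.314×629) = 35900/5230 = 6.865.
k_P/k_Q = (8.73×10^7/2.32×10^10)·exp(6.865) = 0.003763 × 958.0 = 3.61.
Since E_P < E_Q, lowering the temperature improves selectivity toward P.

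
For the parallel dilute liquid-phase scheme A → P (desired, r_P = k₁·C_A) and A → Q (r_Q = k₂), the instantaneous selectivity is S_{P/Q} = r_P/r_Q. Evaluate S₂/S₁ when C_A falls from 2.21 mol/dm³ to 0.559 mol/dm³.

S_{P/Q} = (k₁/k₂)·C_A, so S₂/S₁ = (C_{A,2}/C_{A,1}).
= 0.559/2.21 = 0.253.
Selectivity toward P falls as C_A falls — high-concentration operation is favoured.

0.253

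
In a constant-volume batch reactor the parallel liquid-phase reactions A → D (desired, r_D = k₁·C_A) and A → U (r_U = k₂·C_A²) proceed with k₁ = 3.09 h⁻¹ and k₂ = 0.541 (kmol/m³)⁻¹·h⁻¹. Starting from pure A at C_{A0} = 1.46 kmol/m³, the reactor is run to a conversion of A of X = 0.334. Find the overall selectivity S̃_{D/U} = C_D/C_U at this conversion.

4.71

C_A = C_{A0}(1−X) = 0.9724 kmol/m³.
Along a PFR/batch, dC_D/dC_A = −r_D/(r_D+r_U) = −k₁/(k₁+k₂·C_A).
Integrating from C_{A0} to C_A: C_D = (3.09/0.541)·ln[(3.09+0.541·1.46)/(3.09+0.541·0.972)] = 5.712·ln(3.880/3.616) = 0.4022 kmol/m³.
C_U = (C_{A0}−C_A)−C_D = 0.08544 kmol/m³; S̃_{D/U} = 0.4022/0.08544 = 4.71.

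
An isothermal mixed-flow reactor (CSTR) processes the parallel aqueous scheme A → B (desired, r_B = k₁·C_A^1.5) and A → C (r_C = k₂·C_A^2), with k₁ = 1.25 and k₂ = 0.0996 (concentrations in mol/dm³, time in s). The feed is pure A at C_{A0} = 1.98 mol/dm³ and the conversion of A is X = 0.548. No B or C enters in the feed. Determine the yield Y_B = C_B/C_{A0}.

0.510

Exit C_A = C_{A0}(1−X) = 1.98×0.452 = 0.8950 mol/dm³.
Rates in a CSTR are evaluated at the outlet concentration: r_B = 1.25×0.8950^1.5 = 1.058, r_C = 0.0996×0.8950^2 = 0.07977.
Fraction of consumed A going to B: r_B/(r_B+r_C) = 0.9299.
C_B = 0.9299·C_{A0}·X = 0.9299×1.98×0.548 = 1.01 mol/dm³; Y_B = C_B/C_{A0} = 0.510.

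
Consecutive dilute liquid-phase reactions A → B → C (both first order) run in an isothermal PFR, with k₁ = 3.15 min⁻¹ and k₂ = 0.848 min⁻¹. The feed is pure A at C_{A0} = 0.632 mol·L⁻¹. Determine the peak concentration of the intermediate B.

Evaluating C_B at τ_opt = ln(k₂/k₁)/(k₂−k₁) gives C_{B,max}/C_{A0} = (k₁/k₂)^[k₂/(k₂−k₁)].
= (3.15/0.848)^(0.848/(0.848−3.15)) = (3.715)^(-0.3684) = 0.6167.
C_{B,max} = 0.6167×0.632 = 0.390 mol·L⁻¹.

0.390 mol·L⁻¹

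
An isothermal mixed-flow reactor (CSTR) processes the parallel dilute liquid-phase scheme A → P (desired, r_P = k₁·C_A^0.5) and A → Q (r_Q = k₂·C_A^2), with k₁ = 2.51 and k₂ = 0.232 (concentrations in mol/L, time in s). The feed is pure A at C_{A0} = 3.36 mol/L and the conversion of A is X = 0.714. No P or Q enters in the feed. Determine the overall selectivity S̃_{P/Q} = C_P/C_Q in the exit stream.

11.5

Exit C_A = C_{A0}(1−X) = 3.36×0.286 = 0.9610 mol/L.
In a CSTR the entire volume is at exit conditions, so r_P = 2.51×0.9610^0.5 = 2.461 and r_Q = 0.232×0.9610^2 = 0.2142.
Overall selectivity = C_P/C_Q = r_Pτ/(r_Qτ) = r_P/r_Q = 11.5.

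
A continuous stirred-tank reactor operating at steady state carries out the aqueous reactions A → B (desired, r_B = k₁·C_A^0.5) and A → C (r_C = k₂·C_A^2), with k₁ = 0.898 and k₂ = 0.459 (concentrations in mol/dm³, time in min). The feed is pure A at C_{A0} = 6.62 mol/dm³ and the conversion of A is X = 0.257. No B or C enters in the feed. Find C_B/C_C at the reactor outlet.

0.179

Exit C_A = C_{A0}(1−X) = 6.62×0.743 = 4.919 mol/dm³.
Rates in a CSTR are evaluated at the outlet concentration: r_B = 0.898×4.919^0.5 = 1.992, r_C = 0.459×4.919^2 = 11.10.
Overall selectivity = C_B/C_C = r_Bτ/(r_Cτ) = r_B/r_C = 0.179.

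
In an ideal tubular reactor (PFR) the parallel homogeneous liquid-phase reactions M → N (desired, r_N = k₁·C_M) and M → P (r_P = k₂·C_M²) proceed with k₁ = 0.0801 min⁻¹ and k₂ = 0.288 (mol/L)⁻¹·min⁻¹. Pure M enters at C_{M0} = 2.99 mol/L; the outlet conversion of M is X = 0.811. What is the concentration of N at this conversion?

C_M = C_{M0}(1−X) = 0.5651 mol/L.
Along a PFR/batch, dC_N/dC_M = −r_N/(r_N+r_P) = −k₁/(k₁+k₂·C_M).
Integrating from C_{M0} to C_M: C_N = (0.0801/0.288)·ln[(0.0801+0.288·2.99)/(0.0801+0.288·0.565)] = 0.2781·ln(0.9412/0.2429) = 0.3768 mol/L.

0.377 mol/L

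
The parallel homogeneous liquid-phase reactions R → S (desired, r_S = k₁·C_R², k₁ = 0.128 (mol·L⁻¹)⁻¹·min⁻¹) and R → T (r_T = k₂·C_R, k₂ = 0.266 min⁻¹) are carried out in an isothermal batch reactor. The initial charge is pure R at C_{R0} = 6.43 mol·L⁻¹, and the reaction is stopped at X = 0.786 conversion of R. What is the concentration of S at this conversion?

C_R = C_{R0}(1−X) = 1.376 mol·L⁻¹.
Along a PFR/batch, dC_T/dC_R = −r_T/(r_S+r_T) = −k₂/(k₂+k₁·C_R).
Integrating from C_{R0} to C_R: C_T = (0.266/0.128)·ln[(0.266+0.128·6.43)/(0.266+0.128·1.38)] = 2.078·ln(1.089/0.4421) = 1.873 mol·L⁻¹.
Then C_S = (C_{R0}−C_R) − C_T = 5.054 − 1.873 = 3.181 mol·L⁻¹.

3.18 mol·L⁻¹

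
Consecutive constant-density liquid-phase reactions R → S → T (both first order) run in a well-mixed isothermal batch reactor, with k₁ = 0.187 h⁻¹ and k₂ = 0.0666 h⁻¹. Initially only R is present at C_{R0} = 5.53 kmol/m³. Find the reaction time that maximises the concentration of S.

8.57 h

Setting dC_S/dt = 0 gives t_opt = ln(k₂/k₁)/(k₂−k₁).
= ln(0.0666/0.187)/(0.0666−0.187) = ln(0.3561)/-0.1204 = -1.032/-0.1204 = 8.57 h.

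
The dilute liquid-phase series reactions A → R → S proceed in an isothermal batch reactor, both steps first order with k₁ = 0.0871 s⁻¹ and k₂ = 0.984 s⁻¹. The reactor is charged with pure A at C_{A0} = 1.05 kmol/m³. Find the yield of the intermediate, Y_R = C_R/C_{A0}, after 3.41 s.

0.0688

Solving the coupled first-order balances gives C_R(t) = [k₁/(k₂−k₁)]·C_{A0}·(e^(−k₁t) − e^(−k₂t)).
e^(−k₁t) = e^(−0.0871×3.41) = e^(−0.2970) = 0.7430; e^(−k₂t) = e^(−3.355) = 0.03489.
C_R = 0.0871×1.05/(0.984−0.0871) × (0.7430−0.03489) = 0.1020×0.7081 = 0.07221 kmol/m³.
Y_R = C_R/C_{A0} = 0.07221/1.05 = 0.0688.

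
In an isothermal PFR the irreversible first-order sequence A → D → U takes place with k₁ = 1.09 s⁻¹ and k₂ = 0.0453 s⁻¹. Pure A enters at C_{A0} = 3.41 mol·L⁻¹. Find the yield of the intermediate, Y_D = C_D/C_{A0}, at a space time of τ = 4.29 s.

0.849

For first-order series with pure A initially, C_D(τ) = k₁C_{A0}/(k₂−k₁)·(e^(−k₁τ) − e^(−k₂τ)).
e^(−k₁τ) = e^(−1.09×4.29) = e^(−4.676) = 0.009315; e^(−k₂τ) = e^(−0.1943) = 0.8234.
C_D = 1.09×3.41/(0.0453−1.09) × (0.009315−0.8234) = (-3.558)×(-0.8141) = 2.896 mol·L⁻¹.
Y_D = C_D/C_{A0} = 2.896/3.41 = 0.849.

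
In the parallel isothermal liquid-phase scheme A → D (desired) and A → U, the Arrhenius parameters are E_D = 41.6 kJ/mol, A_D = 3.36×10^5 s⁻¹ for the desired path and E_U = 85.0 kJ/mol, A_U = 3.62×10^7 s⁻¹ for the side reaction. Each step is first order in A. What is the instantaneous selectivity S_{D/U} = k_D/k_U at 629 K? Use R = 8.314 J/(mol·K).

k_D/k_U = (A_D/A_U)·exp[−(E_D−E_U)/(RT)] = (A_D/A_U)·exp[(E_U−E_D)/(RT)].
(E_U−E_D)/(RT) = (85.0−41.6)×10³/(8.314×629) = 43400/5230 = 8.299.
k_D/k_U = (3.36×10^5/3.62×10^7)·exp(8.299) = 0.009282 × 4020 = 37.3.

37.3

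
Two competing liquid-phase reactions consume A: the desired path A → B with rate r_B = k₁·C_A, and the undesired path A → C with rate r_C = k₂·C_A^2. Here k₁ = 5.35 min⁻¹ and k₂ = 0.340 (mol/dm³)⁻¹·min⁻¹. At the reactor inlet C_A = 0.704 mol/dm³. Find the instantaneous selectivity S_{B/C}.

22.4

S_{B/C} = r_B/r_C = (k₁·C_A)/(k₂·C_A^2) = (k₁/k₂)·C_A⁻¹.
= (5.35×0.7040) / (0.340×0.7040^2) = 3.766/0.1685 = 22.4.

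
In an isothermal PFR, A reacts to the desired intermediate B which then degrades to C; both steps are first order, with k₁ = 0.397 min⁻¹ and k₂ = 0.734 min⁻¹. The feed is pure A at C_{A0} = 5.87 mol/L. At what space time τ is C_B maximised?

For first-order series the maximum of C_B occurs at τ_opt = ln(k₂/k₁)/(k₂−k₁).
= ln(0.734/0.397)/(0.734−0.397) = ln(1.849)/0.3370 = 0.6146/0.3370 = 1.82 min.

1.82 min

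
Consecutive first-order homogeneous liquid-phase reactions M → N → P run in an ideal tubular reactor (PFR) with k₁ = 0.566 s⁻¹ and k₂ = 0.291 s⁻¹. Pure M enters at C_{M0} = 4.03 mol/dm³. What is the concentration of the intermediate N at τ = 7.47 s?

For first-order series with pure M initially, C_N(τ) = k₁C_{M0}/(k₂−k₁)·(e^(−k₁τ) − e^(−k₂τ)).
e^(−k₁τ) = e^(−0.566×7.47) = e^(−4.228) = 0.01458; e^(−k₂τ) = e^(−2.174) = 0.1137.
C_N = 0.566×4.03/(0.291−0.566) × (0.01458−0.1137) = (-8.294)×(-0.09917) = 0.8225 mol/dm³.

0.823 mol/dm³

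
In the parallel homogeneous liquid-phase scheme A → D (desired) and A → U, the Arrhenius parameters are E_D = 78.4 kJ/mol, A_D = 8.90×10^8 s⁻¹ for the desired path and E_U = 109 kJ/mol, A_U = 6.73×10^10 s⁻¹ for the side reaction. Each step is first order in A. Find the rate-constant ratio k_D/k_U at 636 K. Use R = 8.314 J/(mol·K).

4.31

k_D/k_U = (A_D/A_U)·exp[−(E_D−E_U)/(RT)] = (A_D/A_U)·exp[(E_U−E_D)/(RT)].
(E_U−E_D)/(RT) = (109−78.4)×10³/(8.314×636) = 30600/5288 = 5.787.
k_D/k_U = (8.90×10^8/6.73×10^10)·exp(5.787) = 0.01322 × 326.0 = 4.31.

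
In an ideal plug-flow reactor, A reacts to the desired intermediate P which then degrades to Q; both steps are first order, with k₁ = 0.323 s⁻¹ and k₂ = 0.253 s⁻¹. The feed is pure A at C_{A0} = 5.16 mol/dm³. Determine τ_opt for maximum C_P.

3.49 s

Setting dC_P/dτ = 0 gives τ_opt = ln(k₂/k₁)/(k₂−k₁).
= ln(0.253/0.323)/(0.253−0.323) = ln(0.7833)/-0.07000 = -0.2443/-0.07000 = 3.49 s.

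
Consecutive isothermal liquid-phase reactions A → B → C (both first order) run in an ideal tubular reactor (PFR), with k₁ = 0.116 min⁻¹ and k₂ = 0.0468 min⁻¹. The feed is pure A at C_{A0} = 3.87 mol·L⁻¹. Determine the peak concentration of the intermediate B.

At the optimum, C_{B,max}/C_{A0} = (k₁/k₂)^[k₂/(k₂−k₁)].
= (0.116/0.0468)^(0.0468/(0.0468−0.116)) = (2.479)^(-0.6763) = 0.5412.
C_{B,max} = 0.5412×3.87 = 2.09 mol·L⁻¹.

2.09 mol·L⁻¹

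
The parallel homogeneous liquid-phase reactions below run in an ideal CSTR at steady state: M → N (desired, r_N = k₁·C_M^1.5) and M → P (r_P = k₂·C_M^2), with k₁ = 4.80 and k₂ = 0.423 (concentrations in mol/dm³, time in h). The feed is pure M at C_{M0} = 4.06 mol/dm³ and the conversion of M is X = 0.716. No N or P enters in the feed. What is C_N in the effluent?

Exit C_M = C_{M0}(1−X) = 4.06×0.284 = 1.153 mol/dm³.
In a CSTR the entire volume is at exit conditions, so r_N = 4.80×1.153^1.5 = 5.943 and r_P = 0.423×1.153^2 = 0.5624.
Fraction of consumed M going to N: r_N/(r_N+r_P) = 0.9136.
C_N = 0.9136·C_{M0}·X = 0.9136×4.06×0.716 = 2.66 mol/dm³.

2.66 mol/dm³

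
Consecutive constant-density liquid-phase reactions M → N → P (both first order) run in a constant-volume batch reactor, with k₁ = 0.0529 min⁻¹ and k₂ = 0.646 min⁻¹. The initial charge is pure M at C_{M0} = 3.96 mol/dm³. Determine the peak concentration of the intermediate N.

For a first-order series the maximum intermediate yield is C_{N,max}/C_{M0} = (k₁/k₂)^[k₂/(k₂−k₁)].
= (0.0529/0.646)^(0.646/(0.646−0.0529)) = (0.08189)^(1.089) = 0.06551.
C_{N,max} = 0.06551×3.96 = 0.259 mol/dm³.

0.259 mol/dm³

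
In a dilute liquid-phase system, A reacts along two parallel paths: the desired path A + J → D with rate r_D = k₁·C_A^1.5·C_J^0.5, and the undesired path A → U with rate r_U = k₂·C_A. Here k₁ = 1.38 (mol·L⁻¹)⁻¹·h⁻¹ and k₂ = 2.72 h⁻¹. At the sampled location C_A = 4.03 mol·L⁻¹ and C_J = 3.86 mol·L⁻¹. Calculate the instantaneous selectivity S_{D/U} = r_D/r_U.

S_{D/U} = r_D/r_U = (k₁·C_A^1.5·C_J^0.5)/(k₂·C_A) = (k₁/k₂)·C_A^0.5·C_J^0.5.
= (1.38×4.030^1.5×3.860^0.5) / (2.72×4.030) = 21.93/10.96 = 2.00.
Since the desired path is higher order in A, keeping C_A high (PFR or concentrated feed) favours D.

2.00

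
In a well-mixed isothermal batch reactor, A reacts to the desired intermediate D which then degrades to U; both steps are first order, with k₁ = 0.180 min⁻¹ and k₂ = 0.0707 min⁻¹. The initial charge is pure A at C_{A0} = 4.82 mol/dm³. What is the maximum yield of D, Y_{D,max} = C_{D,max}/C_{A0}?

At the optimum, C_{D,max}/C_{A0} = (k₁/k₂)^[k₂/(k₂−k₁)].
= (0.180/0.0707)^(0.0707/(0.0707−0.180)) = (2.546)^(-0.6468) = 0.5464.

0.546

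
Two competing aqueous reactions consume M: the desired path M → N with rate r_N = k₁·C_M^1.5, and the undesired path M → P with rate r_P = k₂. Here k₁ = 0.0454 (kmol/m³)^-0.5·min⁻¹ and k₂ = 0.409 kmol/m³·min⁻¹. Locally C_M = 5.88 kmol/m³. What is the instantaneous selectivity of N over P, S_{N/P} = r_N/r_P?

S_{N/P} = r_N/r_P = (k₁·C_M^1.5)/(k₂) = (k₁/k₂)·C_M^1.5.
= (0.0454×5.880^1.5) / (0.409) = 0.6473/0.4090 = 1.58.
Since the desired path is higher order in M, keeping C_M high (PFR or concentrated feed) favours N.

1.58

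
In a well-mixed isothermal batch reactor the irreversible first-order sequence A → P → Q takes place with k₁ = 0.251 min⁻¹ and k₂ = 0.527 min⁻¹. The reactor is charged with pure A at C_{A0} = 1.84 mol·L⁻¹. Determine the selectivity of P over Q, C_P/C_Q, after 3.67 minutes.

The intermediate concentration in a first-order A→B→C sequence is C_P = k₁C_{A0}(e^(−k₁t) − e^(−k₂t))/(k₂−k₁).
e^(−k₁t) = e^(−0.251×3.67) = e^(−0.9212) = 0.3981; e^(−k₂t) = e^(−1.934) = 0.1446.
C_P = 0.251×1.84/(0.527−0.251) × (0.3981−0.1446) = 1.673×0.2535 = 0.4242 mol·L⁻¹.
C_A = C_{A0}e^(−k₁t) = 0.7324 mol·L⁻¹, so C_Q = C_{A0}−C_A−C_P = 0.6834 mol·L⁻¹; C_P/C_Q = 0.621.

0.621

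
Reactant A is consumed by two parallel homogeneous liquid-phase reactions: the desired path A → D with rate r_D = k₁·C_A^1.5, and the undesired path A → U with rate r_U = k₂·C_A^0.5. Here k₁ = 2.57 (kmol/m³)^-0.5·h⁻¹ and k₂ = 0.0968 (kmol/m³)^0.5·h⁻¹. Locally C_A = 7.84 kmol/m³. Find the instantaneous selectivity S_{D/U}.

208

S_{D/U} = r_D/r_U = (k₁·C_A^1.5)/(k₂·C_A^0.5) = (k₁/k₂)·C_A.
= (2.57×7.840^1.5) / (0.0968×7.840^0.5) = 56.42/0.2710 = 208.
Since the desired path is higher order in A, keeping C_A high (PFR or concentrated feed) favours D.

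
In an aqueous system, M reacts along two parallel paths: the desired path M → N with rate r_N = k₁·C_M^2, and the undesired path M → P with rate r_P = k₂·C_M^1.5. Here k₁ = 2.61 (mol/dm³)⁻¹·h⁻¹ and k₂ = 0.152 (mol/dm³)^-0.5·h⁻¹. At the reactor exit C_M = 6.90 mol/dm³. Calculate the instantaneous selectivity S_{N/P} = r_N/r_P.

S_{N/P} = r_N/r_P = (k₁·C_M^2)/(k₂·C_M^1.5) = (k₁/k₂)·C_M^0.5.
= (2.61×6.900^2) / (0.152×6.900^1.5) = 124.3/2.755 = 45.1.

45.1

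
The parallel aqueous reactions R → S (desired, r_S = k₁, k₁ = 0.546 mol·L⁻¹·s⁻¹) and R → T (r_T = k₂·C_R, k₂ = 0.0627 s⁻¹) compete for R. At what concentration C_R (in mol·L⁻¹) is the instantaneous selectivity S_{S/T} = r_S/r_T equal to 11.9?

0.732 mol·L⁻¹

S_{S/T} = (k₁/k₂)·C_R⁻¹ ⇒ C_R = (S·k₂/k₁)^(-1).
= (11.9×0.0627/0.546)^(-1) = (1.367)^(-1) = 0.732 mol·L⁻¹.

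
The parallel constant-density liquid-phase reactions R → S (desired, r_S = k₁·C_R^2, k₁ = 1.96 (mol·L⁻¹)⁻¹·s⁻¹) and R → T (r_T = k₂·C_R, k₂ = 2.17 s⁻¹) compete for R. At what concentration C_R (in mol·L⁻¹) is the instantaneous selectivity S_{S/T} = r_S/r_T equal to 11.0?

12.2 mol·L⁻¹

S_{S/T} = (k₁/k₂)·C_R ⇒ C_R = S·k₂/k₁.
= 11.0×2.17/1.96 = 12.2 mol·L⁻¹.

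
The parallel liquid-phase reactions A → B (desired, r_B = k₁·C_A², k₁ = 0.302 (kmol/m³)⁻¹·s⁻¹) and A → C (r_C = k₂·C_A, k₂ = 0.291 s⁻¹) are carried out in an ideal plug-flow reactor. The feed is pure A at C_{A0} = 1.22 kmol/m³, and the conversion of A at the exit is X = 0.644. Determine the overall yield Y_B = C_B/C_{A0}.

0.292

C_A = C_{A0}(1−X) = 0.4343 kmol/m³.
Along a PFR/batch, dC_C/dC_A = −r_C/(r_B+r_C) = −k₂/(k₂+k₁·C_A).
Integrating from C_{A0} to C_A: C_C = (0.291/0.302)·ln[(0.291+0.302·1.22)/(0.291+0.302·0.434)] = 0.9636·ln(0.6594/0.4222) = 0.4298 kmol/m³.
Then C_B = (C_{A0}−C_A) − C_C = 0.7857 − 0.4298 = 0.3559 kmol/m³.
Y_B = C_B/C_{A0} = 0.3559/1.22 = 0.292.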